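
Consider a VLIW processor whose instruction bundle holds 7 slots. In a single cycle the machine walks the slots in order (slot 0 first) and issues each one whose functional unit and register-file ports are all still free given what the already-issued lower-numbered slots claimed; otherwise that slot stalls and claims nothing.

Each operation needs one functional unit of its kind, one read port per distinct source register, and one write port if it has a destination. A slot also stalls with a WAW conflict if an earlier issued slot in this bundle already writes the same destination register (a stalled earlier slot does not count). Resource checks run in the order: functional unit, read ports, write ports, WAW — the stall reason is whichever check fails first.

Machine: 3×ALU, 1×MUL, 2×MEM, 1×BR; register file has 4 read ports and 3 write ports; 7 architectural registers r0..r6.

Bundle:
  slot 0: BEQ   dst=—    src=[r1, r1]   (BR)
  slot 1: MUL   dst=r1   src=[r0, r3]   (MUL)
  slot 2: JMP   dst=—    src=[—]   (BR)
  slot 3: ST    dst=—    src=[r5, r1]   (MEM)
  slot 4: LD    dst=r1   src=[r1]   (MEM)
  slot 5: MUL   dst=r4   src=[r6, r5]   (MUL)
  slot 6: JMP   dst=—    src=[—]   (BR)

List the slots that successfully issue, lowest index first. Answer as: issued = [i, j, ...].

[0] BR needs rd=1 wr=0: ok; after: ALU=3 MUL=1 MEM=2 BR=0, R=3, W=3
[1] MUL needs rd=2 wr=1: ok; after: ALU=3 MUL=0 MEM=2 BR=0, R=1, W=2
[2] BR needs rd=0 wr=0: FU; after: ALU=3 MUL=0 MEM=2 BR=0, R=1, W=2
[3] MEM needs rd=2 wr=0: RD_PORT; after: ALU=3 MUL=0 MEM=2 BR=0, R=1, W=2
[4] MEM needs rd=1 wr=1: WAW; after: ALU=3 MUL=0 MEM=2 BR=0, R=1, W=2
[5] MUL needs rd=2 wr=1: FU; after: ALU=3 MUL=0 MEM=2 BR=0, R=1, W=2
[6] BR needs rd=0 wr=0: FU; after: ALU=3 MUL=0 MEM=2 BR=0, R=1, W=2

issued = [0, 1]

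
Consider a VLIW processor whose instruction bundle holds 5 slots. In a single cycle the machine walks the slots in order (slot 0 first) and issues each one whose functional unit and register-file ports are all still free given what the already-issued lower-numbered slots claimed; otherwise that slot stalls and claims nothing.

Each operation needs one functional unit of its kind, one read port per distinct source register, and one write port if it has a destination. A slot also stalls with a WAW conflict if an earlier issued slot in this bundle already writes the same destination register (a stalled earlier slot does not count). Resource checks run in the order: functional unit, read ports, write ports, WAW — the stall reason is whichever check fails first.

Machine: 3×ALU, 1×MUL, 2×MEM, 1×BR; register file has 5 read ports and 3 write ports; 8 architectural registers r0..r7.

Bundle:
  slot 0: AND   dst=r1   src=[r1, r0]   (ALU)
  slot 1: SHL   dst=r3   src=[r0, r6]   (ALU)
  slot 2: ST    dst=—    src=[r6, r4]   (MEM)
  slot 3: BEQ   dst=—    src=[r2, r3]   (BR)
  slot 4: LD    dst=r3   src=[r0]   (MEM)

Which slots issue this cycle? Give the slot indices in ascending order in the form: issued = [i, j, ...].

issued = [0, 1]

slot 0 (ALU): ISSUE — free A2,Mu1,Ld2,B1 rp3 wp2
slot 1 (ALU): ISSUE — free A1,Mu1,Ld2,B1 rp1 wp1
slot 2 (MEM): stall RD_PORT — free A1,Mu1,Ld2,B1 rp1 wp1
slot 3 (BR): stall RD_PORT — free A1,Mu1,Ld2,B1 rp1 wp1
slot 4 (MEM): stall WAW — free A1,Mu1,Ld2,B1 rp1 wp1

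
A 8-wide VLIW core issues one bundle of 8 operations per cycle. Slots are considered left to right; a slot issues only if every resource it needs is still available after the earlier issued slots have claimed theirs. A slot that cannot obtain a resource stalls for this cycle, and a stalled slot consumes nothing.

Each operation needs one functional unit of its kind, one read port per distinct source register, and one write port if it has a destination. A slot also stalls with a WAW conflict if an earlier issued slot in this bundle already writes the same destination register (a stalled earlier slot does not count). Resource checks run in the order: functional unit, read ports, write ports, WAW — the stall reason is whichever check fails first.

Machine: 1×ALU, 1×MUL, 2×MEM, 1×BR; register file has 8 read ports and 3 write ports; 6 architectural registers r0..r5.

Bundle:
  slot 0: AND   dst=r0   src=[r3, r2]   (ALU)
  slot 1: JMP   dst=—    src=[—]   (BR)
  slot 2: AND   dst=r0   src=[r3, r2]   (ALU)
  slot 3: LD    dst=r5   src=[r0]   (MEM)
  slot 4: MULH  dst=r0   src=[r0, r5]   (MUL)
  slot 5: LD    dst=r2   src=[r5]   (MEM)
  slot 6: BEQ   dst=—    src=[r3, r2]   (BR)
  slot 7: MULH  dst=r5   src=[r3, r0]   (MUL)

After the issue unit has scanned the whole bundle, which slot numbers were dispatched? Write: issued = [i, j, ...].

issued = [0, 1, 3, 5]

[0] ALU needs rd=2 wr=1: ok; after: ALU=0 MUL=1 MEM=2 BR=1, R=6, W=2
[1] BR needs rd=0 wr=0: ok; after: ALU=0 MUL=1 MEM=2 BR=0, R=6, W=2
[2] ALU needs rd=2 wr=1: FU; after: ALU=0 MUL=1 MEM=2 BR=0, R=6, W=2
[3] MEM needs rd=1 wr=1: ok; after: ALU=0 MUL=1 MEM=1 BR=0, R=5, W=1
[4] MUL needs rd=2 wr=1: WAW; after: ALU=0 MUL=1 MEM=1 BR=0, R=5, W=1
[5] MEM needs rd=1 wr=1: ok; after: ALU=0 MUL=1 MEM=0 BR=0, R=4, W=0
[6] BR needs rd=2 wr=0: FU; after: ALU=0 MUL=1 MEM=0 BR=0, R=4, W=0
[7] MUL needs rd=2 wr=1: WR_PORT; after: ALU=0 MUL=1 MEM=0 BR=0, R=4, W=0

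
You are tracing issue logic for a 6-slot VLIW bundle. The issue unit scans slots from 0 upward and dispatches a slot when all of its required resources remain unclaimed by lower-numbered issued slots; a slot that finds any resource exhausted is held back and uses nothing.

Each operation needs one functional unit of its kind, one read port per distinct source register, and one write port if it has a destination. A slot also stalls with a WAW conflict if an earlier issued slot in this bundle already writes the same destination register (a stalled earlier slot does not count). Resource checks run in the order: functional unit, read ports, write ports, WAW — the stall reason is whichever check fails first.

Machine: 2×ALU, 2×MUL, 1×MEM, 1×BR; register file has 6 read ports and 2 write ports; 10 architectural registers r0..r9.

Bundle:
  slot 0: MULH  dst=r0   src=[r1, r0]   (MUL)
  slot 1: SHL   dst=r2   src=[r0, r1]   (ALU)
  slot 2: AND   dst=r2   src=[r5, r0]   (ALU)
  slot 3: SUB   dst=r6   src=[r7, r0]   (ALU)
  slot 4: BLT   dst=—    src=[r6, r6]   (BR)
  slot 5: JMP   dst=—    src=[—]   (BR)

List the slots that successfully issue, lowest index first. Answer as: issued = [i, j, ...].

[0] MUL needs rd=2 wr=1: ok; after: ALU=2 MUL=1 MEM=1 BR=1, R=4, W=1
[1] ALU needs rd=2 wr=1: ok; after: ALU=1 MUL=1 MEM=1 BR=1, R=2, W=0
[2] ALU needs rd=2 wr=1: WR_PORT; after: ALU=1 MUL=1 MEM=1 BR=1, R=2, W=0
[3] ALU needs rd=2 wr=1: WR_PORT; after: ALU=1 MUL=1 MEM=1 BR=1, R=2, W=0
[4] BR needs rd=1 wr=0: ok; after: ALU=1 MUL=1 MEM=1 BR=0, R=1, W=0
[5] BR needs rd=0 wr=0: FU; after: ALU=1 MUL=1 MEM=1 BR=0, R=1, W=0

issued = [0, 1, 4]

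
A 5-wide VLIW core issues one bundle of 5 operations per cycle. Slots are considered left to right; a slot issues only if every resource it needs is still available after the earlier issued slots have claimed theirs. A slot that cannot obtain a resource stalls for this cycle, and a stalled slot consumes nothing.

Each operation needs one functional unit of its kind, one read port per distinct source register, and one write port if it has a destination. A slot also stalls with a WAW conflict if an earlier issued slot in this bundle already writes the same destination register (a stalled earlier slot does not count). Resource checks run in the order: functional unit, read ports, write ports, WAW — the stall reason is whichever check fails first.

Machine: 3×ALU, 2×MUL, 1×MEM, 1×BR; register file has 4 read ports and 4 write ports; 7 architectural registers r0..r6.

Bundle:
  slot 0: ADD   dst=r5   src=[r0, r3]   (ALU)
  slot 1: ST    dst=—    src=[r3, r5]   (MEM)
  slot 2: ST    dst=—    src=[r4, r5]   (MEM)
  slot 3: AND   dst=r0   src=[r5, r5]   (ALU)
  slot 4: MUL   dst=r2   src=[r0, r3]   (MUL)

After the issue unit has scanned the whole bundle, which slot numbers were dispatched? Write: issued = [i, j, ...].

#0 ALU src=r0,r3 dispatched  <A:2 Mu:2 Ld:1 B:1 rd:2 wr:3>
#1 MEM src=r3,r5 dispatched  <A:2 Mu:2 Ld:0 B:1 rd:0 wr:3>
#2 MEM src=r4,r5 held:FU  <A:2 Mu:2 Ld:0 B:1 rd:0 wr:3>
#3 ALU src=r5,r5 held:RD_PORT  <A:2 Mu:2 Ld:0 B:1 rd:0 wr:3>
#4 MUL src=r0,r3 held:RD_PORT  <A:2 Mu:2 Ld:0 B:1 rd:0 wr:3>

issued = [0, 1]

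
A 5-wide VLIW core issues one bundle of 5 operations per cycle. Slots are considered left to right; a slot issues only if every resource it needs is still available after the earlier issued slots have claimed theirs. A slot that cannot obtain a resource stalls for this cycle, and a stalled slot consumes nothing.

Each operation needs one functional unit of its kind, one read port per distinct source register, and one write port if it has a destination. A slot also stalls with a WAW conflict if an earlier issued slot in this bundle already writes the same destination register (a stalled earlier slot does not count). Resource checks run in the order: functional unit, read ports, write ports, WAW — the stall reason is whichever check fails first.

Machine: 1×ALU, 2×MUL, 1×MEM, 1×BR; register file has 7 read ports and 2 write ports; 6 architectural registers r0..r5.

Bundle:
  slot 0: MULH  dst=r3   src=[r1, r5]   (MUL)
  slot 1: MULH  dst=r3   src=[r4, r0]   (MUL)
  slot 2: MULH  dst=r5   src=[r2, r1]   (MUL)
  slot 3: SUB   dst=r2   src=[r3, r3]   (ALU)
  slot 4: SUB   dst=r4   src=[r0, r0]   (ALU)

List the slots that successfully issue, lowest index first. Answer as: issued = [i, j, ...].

  0. MUL→r3 ⇒ go  {1A/1Mu/1Ld/1B | 5r 1w}
  1. MUL→r3 ⇒ no(WAW)  {1A/1Mu/1Ld/1B | 5r 1w}
  2. MUL→r5 ⇒ go  {1A/0Mu/1Ld/1B | 3r 0w}
  3. ALU→r2 ⇒ no(WR_PORT)  {1A/0Mu/1Ld/1B | 3r 0w}
  4. ALU→r4 ⇒ no(WR_PORT)  {1A/0Mu/1Ld/1B | 3r 0w}

issued = [0, 2]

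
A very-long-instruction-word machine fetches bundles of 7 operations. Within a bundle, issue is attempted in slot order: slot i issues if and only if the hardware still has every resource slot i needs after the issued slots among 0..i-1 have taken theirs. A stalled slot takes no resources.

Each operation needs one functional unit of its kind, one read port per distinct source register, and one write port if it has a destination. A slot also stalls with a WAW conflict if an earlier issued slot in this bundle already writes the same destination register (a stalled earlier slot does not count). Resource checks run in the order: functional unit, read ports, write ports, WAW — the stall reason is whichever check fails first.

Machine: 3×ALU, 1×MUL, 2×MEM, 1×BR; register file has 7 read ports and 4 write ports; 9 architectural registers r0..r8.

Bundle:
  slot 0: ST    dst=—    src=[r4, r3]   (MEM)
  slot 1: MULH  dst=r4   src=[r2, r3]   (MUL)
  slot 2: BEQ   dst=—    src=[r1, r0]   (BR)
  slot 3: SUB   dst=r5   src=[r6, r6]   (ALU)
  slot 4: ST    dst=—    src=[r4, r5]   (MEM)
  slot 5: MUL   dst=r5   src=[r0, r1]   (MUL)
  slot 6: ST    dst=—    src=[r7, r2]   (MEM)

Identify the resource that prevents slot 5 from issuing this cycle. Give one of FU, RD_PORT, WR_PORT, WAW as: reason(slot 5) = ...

reason(slot 5) = FU

[0] MEM needs rd=2 wr=0: ok; after: ALU=3 MUL=1 MEM=1 BR=1, R=5, W=4
[1] MUL needs rd=2 wr=1: ok; after: ALU=3 MUL=0 MEM=1 BR=1, R=3, W=3
[2] BR needs rd=2 wr=0: ok; after: ALU=3 MUL=0 MEM=1 BR=0, R=1, W=3
[3] ALU needs rd=1 wr=1: ok; after: ALU=2 MUL=0 MEM=1 BR=0, R=0, W=2
[4] MEM needs rd=2 wr=0: RD_PORT; after: ALU=2 MUL=0 MEM=1 BR=0, R=0, W=2
[5] MUL needs rd=2 wr=1: FU; after: ALU=2 MUL=0 MEM=1 BR=0, R=0, W=2
[6] MEM needs rd=2 wr=0: RD_PORT; after: ALU=2 MUL=0 MEM=1 BR=0, R=0, W=2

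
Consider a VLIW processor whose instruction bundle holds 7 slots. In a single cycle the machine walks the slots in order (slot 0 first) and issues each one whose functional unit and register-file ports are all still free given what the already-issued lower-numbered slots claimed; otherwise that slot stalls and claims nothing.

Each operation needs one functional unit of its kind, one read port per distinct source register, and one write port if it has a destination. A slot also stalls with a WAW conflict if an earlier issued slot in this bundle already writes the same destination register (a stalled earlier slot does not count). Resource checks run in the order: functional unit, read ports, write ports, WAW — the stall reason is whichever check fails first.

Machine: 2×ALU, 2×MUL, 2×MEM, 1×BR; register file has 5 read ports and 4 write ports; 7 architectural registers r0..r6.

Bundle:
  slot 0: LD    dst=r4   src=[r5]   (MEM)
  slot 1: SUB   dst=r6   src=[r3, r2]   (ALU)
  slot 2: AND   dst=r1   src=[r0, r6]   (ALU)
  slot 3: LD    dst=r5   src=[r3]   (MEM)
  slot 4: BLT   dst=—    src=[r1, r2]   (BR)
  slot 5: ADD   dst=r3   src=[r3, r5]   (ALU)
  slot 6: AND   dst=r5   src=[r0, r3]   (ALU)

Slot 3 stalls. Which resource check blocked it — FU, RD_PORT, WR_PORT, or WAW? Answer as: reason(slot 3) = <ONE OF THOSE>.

#0 MEM src=r5 dispatched  <A:2 Mu:2 Ld:1 B:1 rd:4 wr:3>
#1 ALU src=r3,r2 dispatched  <A:1 Mu:2 Ld:1 B:1 rd:2 wr:2>
#2 ALU src=r0,r6 dispatched  <A:0 Mu:2 Ld:1 B:1 rd:0 wr:1>
#3 MEM src=r3 held:RD_PORT  <A:0 Mu:2 Ld:1 B:1 rd:0 wr:1>
#4 BR src=r1,r2 held:RD_PORT  <A:0 Mu:2 Ld:1 B:1 rd:0 wr:1>
#5 ALU src=r3,r5 held:FU  <A:0 Mu:2 Ld:1 B:1 rd:0 wr:1>
#6 ALU src=r0,r3 held:FU  <A:0 Mu:2 Ld:1 B:1 rd:0 wr:1>

reason(slot 3) = RD_PORT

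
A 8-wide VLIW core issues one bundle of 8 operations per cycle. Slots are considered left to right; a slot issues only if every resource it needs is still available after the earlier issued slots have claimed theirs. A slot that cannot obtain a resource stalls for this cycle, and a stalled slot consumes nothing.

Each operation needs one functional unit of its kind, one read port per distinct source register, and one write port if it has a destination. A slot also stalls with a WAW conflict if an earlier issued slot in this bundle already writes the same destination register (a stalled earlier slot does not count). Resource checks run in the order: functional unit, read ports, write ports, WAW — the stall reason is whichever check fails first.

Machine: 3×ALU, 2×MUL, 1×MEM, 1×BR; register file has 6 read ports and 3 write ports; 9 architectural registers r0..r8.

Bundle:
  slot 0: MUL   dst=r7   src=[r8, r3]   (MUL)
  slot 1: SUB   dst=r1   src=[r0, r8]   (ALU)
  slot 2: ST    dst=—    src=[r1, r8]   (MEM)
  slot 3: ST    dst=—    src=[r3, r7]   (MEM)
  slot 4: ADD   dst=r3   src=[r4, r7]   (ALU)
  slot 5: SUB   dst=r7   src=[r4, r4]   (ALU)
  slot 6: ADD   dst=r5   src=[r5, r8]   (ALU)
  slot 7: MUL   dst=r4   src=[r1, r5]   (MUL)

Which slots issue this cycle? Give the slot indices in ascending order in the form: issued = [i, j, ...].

issued = [0, 1, 2]

(0) want 1×MUL +2rd +1wr — yes → AL3|MU1|ME1|BR1|rd4|wr2
(1) want 1×ALU +2rd +1wr — yes → AL2|MU1|ME1|BR1|rd2|wr1
(2) want 1×MEM +2rd +0wr — yes → AL2|MU1|ME0|BR1|rd0|wr1
(3) want 1×MEM +2rd +0wr — FU → AL2|MU1|ME0|BR1|rd0|wr1
(4) want 1×ALU +2rd +1wr — RD_PORT → AL2|MU1|ME0|BR1|rd0|wr1
(5) want 1×ALU +1rd +1wr — RD_PORT → AL2|MU1|ME0|BR1|rd0|wr1
(6) want 1×ALU +2rd +1wr — RD_PORT → AL2|MU1|ME0|BR1|rd0|wr1
(7) want 1×MUL +2rd +1wr — RD_PORT → AL2|MU1|ME0|BR1|rd0|wr1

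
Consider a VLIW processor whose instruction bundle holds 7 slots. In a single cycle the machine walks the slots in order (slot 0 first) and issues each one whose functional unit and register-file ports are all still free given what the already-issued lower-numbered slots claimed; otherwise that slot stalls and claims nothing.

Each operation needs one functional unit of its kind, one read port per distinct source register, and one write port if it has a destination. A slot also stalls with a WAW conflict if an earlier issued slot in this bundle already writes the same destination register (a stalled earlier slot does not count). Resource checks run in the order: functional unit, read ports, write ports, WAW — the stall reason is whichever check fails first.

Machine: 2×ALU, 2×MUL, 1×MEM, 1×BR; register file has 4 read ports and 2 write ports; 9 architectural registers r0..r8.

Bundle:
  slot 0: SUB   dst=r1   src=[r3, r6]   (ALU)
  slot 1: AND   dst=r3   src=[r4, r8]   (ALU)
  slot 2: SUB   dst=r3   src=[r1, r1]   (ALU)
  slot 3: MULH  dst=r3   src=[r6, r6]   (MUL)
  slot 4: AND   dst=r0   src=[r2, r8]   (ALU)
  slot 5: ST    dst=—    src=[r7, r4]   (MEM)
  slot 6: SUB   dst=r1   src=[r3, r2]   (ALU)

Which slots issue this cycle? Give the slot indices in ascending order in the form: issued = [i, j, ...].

issued = [0, 1]

#0 ALU src=r3,r6 dispatched  <A:1 Mu:2 Ld:1 B:1 rd:2 wr:1>
#1 ALU src=r4,r8 dispatched  <A:0 Mu:2 Ld:1 B:1 rd:0 wr:0>
#2 ALU src=r1,r1 held:FU  <A:0 Mu:2 Ld:1 B:1 rd:0 wr:0>
#3 MUL src=r6,r6 held:RD_PORT  <A:0 Mu:2 Ld:1 B:1 rd:0 wr:0>
#4 ALU src=r2,r8 held:FU  <A:0 Mu:2 Ld:1 B:1 rd:0 wr:0>
#5 MEM src=r7,r4 held:RD_PORT  <A:0 Mu:2 Ld:1 B:1 rd:0 wr:0>
#6 ALU src=r3,r2 held:FU  <A:0 Mu:2 Ld:1 B:1 rd:0 wr:0>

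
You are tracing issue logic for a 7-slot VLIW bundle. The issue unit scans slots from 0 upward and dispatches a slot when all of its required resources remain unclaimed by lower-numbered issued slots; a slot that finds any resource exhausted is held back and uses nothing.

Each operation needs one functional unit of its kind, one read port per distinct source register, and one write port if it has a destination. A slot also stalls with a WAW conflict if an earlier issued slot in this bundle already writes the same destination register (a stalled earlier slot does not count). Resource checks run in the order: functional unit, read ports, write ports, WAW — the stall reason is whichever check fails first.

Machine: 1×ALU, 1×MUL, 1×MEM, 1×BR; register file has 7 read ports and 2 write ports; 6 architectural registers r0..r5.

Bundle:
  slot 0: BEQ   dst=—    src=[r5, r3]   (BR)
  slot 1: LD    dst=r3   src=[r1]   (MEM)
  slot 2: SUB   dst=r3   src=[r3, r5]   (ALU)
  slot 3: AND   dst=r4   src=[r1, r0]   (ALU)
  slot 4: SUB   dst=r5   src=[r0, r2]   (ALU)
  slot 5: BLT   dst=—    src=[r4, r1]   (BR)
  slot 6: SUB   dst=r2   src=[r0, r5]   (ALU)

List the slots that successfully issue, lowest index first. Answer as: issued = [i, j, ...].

issued = [0, 1, 3]

(0) want 1×BR +2rd +0wr — yes → AL1|MU1|ME1|BR0|rd5|wr2
(1) want 1×MEM +1rd +1wr — yes → AL1|MU1|ME0|BR0|rd4|wr1
(2) want 1×ALU +2rd +1wr — WAW → AL1|MU1|ME0|BR0|rd4|wr1
(3) want 1×ALU +2rd +1wr — yes → AL0|MU1|ME0|BR0|rd2|wr0
(4) want 1×ALU +2rd +1wr — FU → AL0|MU1|ME0|BR0|rd2|wr0
(5) want 1×BR +2rd +0wr — FU → AL0|MU1|ME0|BR0|rd2|wr0
(6) want 1×ALU +2rd +1wr — FU → AL0|MU1|ME0|BR0|rd2|wr0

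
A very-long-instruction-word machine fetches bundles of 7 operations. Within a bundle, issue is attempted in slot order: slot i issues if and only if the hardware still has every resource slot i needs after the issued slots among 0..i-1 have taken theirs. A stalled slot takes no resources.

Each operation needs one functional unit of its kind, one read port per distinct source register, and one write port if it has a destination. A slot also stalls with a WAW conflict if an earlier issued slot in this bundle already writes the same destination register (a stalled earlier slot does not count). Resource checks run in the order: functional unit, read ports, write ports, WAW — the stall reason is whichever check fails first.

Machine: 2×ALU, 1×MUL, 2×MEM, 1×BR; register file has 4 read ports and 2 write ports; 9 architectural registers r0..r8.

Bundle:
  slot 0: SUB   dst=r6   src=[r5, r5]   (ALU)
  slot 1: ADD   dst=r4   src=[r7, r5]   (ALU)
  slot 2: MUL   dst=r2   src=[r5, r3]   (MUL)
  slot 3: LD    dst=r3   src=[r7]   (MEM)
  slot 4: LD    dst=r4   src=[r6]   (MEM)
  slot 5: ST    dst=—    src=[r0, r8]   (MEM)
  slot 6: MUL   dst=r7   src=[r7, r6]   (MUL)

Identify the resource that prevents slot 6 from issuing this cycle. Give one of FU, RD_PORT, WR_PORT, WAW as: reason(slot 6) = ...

slot 0 (ALU): ISSUE — free A1,Mu1,Ld2,B1 rp3 wp1
slot 1 (ALU): ISSUE — free A0,Mu1,Ld2,B1 rp1 wp0
slot 2 (MUL): stall RD_PORT — free A0,Mu1,Ld2,B1 rp1 wp0
slot 3 (MEM): stall WR_PORT — free A0,Mu1,Ld2,B1 rp1 wp0
slot 4 (MEM): stall WR_PORT — free A0,Mu1,Ld2,B1 rp1 wp0
slot 5 (MEM): stall RD_PORT — free A0,Mu1,Ld2,B1 rp1 wp0
slot 6 (MUL): stall RD_PORT — free A0,Mu1,Ld2,B1 rp1 wp0

reason(slot 6) = RD_PORT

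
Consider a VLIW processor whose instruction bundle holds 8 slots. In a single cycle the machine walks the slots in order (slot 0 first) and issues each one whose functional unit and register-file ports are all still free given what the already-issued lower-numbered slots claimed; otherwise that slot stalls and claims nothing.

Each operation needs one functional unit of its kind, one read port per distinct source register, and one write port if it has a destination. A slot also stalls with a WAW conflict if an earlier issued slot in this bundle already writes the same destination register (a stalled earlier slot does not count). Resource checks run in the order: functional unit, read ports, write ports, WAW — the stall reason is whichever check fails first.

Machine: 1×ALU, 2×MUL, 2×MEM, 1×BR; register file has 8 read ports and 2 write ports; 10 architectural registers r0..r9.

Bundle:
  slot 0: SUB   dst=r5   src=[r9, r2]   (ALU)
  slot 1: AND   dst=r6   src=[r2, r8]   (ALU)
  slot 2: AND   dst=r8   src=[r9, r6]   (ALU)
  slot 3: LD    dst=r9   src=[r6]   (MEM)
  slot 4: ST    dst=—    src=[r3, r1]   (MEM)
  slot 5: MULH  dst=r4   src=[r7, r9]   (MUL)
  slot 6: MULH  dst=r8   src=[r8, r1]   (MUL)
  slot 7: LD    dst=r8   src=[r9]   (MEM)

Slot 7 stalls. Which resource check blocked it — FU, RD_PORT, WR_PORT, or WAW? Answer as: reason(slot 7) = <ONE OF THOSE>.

reason(slot 7) = FU

  0. ALU→r5 ⇒ go  {0A/2Mu/2Ld/1B | 6r 1w}
  1. ALU→r6 ⇒ no(FU)  {0A/2Mu/2Ld/1B | 6r 1w}
  2. ALU→r8 ⇒ no(FU)  {0A/2Mu/2Ld/1B | 6r 1w}
  3. MEM→r9 ⇒ go  {0A/2Mu/1Ld/1B | 5r 0w}
  4. MEM ⇒ go  {0A/2Mu/0Ld/1B | 3r 0w}
  5. MUL→r4 ⇒ no(WR_PORT)  {0A/2Mu/0Ld/1B | 3r 0w}
  6. MUL→r8 ⇒ no(WR_PORT)  {0A/2Mu/0Ld/1B | 3r 0w}
  7. MEM→r8 ⇒ no(FU)  {0A/2Mu/0Ld/1B | 3r 0w}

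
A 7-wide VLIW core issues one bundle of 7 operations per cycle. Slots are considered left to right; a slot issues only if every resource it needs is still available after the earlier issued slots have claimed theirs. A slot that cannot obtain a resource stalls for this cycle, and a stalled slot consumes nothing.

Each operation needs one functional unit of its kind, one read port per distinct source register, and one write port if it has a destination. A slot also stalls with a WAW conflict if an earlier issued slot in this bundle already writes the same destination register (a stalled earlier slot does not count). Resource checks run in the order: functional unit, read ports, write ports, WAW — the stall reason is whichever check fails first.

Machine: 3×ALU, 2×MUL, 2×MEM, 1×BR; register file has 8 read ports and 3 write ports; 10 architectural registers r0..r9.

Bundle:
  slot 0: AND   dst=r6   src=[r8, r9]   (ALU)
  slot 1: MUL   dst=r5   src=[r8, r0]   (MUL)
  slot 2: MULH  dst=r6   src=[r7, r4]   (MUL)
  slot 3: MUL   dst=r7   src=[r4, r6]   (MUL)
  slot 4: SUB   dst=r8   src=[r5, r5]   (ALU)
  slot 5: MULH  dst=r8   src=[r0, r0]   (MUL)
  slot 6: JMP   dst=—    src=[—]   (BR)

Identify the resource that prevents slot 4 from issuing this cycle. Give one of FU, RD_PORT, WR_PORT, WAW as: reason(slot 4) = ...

reason(slot 4) = WR_PORT

#0 ALU src=r8,r9 dispatched  <A:2 Mu:2 Ld:2 B:1 rd:6 wr:2>
#1 MUL src=r8,r0 dispatched  <A:2 Mu:1 Ld:2 B:1 rd:4 wr:1>
#2 MUL src=r7,r4 held:WAW  <A:2 Mu:1 Ld:2 B:1 rd:4 wr:1>
#3 MUL src=r4,r6 dispatched  <A:2 Mu:0 Ld:2 B:1 rd:2 wr:0>
#4 ALU src=r5,r5 held:WR_PORT  <A:2 Mu:0 Ld:2 B:1 rd:2 wr:0>
#5 MUL src=r0,r0 held:FU  <A:2 Mu:0 Ld:2 B:1 rd:2 wr:0>
#6 BR src=- dispatched  <A:2 Mu:0 Ld:2 B:0 rd:2 wr:0>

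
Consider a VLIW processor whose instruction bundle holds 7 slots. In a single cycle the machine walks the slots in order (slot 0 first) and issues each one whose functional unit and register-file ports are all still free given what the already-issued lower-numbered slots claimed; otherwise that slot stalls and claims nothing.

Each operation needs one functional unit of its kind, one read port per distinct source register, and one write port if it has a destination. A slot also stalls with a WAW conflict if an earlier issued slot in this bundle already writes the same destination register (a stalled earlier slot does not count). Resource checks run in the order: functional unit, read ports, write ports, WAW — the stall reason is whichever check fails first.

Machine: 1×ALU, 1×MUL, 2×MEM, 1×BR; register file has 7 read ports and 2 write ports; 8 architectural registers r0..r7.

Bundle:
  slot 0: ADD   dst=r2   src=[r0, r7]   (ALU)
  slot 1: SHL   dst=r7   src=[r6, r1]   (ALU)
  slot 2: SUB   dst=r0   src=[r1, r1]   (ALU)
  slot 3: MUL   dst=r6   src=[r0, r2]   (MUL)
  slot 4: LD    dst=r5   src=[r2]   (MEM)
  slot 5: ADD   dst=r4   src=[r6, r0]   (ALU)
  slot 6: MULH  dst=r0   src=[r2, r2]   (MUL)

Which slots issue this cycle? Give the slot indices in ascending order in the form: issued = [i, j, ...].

issued = [0, 3]

slot 0 (ALU): ISSUE — free A0,Mu1,Ld2,B1 rp5 wp1
slot 1 (ALU): stall FU — free A0,Mu1,Ld2,B1 rp5 wp1
slot 2 (ALU): stall FU — free A0,Mu1,Ld2,B1 rp5 wp1
slot 3 (MUL): ISSUE — free A0,Mu0,Ld2,B1 rp3 wp0
slot 4 (MEM): stall WR_PORT — free A0,Mu0,Ld2,B1 rp3 wp0
slot 5 (ALU): stall FU — free A0,Mu0,Ld2,B1 rp3 wp0
slot 6 (MUL): stall FU — free A0,Mu0,Ld2,B1 rp3 wp0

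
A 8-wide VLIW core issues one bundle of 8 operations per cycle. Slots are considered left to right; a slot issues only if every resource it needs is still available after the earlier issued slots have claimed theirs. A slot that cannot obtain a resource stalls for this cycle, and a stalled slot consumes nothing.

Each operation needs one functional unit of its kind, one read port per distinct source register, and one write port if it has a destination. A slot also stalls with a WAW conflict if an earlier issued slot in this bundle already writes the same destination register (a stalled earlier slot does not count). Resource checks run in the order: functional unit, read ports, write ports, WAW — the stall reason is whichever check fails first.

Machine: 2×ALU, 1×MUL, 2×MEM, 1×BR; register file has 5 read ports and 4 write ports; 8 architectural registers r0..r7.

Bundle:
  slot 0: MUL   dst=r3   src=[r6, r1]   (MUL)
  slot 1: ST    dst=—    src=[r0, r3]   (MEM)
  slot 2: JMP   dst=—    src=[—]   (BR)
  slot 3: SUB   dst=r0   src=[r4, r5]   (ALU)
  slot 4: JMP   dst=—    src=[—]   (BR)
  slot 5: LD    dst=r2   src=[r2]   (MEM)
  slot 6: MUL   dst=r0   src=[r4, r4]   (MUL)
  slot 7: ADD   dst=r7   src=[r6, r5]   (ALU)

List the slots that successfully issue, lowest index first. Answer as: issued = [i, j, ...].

  0. MUL→r3 ⇒ go  {2A/0Mu/2Ld/1B | 3r 3w}
  1. MEM ⇒ go  {2A/0Mu/1Ld/1B | 1r 3w}
  2. BR ⇒ go  {2A/0Mu/1Ld/0B | 1r 3w}
  3. ALU→r0 ⇒ no(RD_PORT)  {2A/0Mu/1Ld/0B | 1r 3w}
  4. BR ⇒ no(FU)  {2A/0Mu/1Ld/0B | 1r 3w}
  5. MEM→r2 ⇒ go  {2A/0Mu/0Ld/0B | 0r 2w}
  6. MUL→r0 ⇒ no(FU)  {2A/0Mu/0Ld/0B | 0r 2w}
  7. ALU→r7 ⇒ no(RD_PORT)  {2A/0Mu/0Ld/0B | 0r 2w}

issued = [0, 1, 2, 5]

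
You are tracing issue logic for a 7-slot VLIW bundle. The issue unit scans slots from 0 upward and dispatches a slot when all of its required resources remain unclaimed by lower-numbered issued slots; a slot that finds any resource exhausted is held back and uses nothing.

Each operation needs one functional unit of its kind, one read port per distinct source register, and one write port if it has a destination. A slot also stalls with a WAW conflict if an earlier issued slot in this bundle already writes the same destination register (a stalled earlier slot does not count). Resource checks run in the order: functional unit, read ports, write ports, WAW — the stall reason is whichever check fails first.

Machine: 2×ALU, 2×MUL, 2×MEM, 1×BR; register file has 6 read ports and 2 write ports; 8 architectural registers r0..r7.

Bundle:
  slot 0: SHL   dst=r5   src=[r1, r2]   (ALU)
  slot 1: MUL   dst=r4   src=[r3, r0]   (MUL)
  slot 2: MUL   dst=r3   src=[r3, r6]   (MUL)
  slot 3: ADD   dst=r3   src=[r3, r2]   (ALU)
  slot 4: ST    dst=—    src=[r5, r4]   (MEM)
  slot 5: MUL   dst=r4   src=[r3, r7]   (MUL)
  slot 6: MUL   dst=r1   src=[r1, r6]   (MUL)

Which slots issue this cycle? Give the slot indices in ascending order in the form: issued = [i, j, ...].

slot 0 (ALU): ISSUE — free A1,Mu2,Ld2,B1 rp4 wp1
slot 1 (MUL): ISSUE — free A1,Mu1,Ld2,B1 rp2 wp0
slot 2 (MUL): stall WR_PORT — free A1,Mu1,Ld2,B1 rp2 wp0
slot 3 (ALU): stall WR_PORT — free A1,Mu1,Ld2,B1 rp2 wp0
slot 4 (MEM): ISSUE — free A1,Mu1,Ld1,B1 rp0 wp0
slot 5 (MUL): stall RD_PORT — free A1,Mu1,Ld1,B1 rp0 wp0
slot 6 (MUL): stall RD_PORT — free A1,Mu1,Ld1,B1 rp0 wp0

issued = [0, 1, 4]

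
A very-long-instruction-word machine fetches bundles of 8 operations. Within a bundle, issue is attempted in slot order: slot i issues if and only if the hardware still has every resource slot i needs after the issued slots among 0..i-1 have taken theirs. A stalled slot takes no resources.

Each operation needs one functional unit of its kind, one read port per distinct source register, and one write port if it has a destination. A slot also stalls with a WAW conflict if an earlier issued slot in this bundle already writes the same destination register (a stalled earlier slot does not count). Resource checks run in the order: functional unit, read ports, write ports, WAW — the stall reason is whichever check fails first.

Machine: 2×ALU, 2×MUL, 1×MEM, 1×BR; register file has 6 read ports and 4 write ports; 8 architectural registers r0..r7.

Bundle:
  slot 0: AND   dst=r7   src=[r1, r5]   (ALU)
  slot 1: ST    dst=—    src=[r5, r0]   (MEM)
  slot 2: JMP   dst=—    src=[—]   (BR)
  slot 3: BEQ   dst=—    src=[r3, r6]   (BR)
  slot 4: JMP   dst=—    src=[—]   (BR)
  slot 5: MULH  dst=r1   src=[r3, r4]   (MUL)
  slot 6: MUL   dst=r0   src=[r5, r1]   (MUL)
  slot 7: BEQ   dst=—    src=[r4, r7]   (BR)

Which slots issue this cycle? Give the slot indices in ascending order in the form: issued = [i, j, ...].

#0 ALU src=r1,r5 dispatched  <A:1 Mu:2 Ld:1 B:1 rd:4 wr:3>
#1 MEM src=r5,r0 dispatched  <A:1 Mu:2 Ld:0 B:1 rd:2 wr:3>
#2 BR src=- dispatched  <A:1 Mu:2 Ld:0 B:0 rd:2 wr:3>
#3 BR src=r3,r6 held:FU  <A:1 Mu:2 Ld:0 B:0 rd:2 wr:3>
#4 BR src=- held:FU  <A:1 Mu:2 Ld:0 B:0 rd:2 wr:3>
#5 MUL src=r3,r4 dispatched  <A:1 Mu:1 Ld:0 B:0 rd:0 wr:2>
#6 MUL src=r5,r1 held:RD_PORT  <A:1 Mu:1 Ld:0 B:0 rd:0 wr:2>
#7 BR src=r4,r7 held:FU  <A:1 Mu:1 Ld:0 B:0 rd:0 wr:2>

issued = [0, 1, 2, 5]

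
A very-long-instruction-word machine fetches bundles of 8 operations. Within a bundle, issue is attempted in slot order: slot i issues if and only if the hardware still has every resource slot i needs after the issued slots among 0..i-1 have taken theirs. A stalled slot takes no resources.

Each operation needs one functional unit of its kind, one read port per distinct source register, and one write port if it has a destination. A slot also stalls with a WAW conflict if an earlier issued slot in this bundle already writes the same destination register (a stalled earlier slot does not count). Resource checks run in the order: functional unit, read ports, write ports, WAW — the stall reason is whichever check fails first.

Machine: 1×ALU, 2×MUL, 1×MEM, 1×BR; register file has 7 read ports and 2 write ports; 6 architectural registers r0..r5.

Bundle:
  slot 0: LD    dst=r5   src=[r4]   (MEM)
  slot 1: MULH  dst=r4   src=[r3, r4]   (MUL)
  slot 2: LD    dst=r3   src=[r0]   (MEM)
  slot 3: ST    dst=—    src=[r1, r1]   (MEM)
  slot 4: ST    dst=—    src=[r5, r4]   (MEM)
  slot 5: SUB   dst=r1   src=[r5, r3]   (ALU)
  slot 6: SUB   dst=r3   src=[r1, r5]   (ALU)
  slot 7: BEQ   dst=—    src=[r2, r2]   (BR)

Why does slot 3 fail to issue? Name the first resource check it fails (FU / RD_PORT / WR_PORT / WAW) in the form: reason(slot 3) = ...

slot 0 (MEM): ISSUE — free A1,Mu2,Ld0,B1 rp6 wp1
slot 1 (MUL): ISSUE — free A1,Mu1,Ld0,B1 rp4 wp0
slot 2 (MEM): stall FU — free A1,Mu1,Ld0,B1 rp4 wp0
slot 3 (MEM): stall FU — free A1,Mu1,Ld0,B1 rp4 wp0
slot 4 (MEM): stall FU — free A1,Mu1,Ld0,B1 rp4 wp0
slot 5 (ALU): stall WR_PORT — free A1,Mu1,Ld0,B1 rp4 wp0
slot 6 (ALU): stall WR_PORT — free A1,Mu1,Ld0,B1 rp4 wp0
slot 7 (BR): ISSUE — free A1,Mu1,Ld0,B0 rp3 wp0

reason(slot 3) = FU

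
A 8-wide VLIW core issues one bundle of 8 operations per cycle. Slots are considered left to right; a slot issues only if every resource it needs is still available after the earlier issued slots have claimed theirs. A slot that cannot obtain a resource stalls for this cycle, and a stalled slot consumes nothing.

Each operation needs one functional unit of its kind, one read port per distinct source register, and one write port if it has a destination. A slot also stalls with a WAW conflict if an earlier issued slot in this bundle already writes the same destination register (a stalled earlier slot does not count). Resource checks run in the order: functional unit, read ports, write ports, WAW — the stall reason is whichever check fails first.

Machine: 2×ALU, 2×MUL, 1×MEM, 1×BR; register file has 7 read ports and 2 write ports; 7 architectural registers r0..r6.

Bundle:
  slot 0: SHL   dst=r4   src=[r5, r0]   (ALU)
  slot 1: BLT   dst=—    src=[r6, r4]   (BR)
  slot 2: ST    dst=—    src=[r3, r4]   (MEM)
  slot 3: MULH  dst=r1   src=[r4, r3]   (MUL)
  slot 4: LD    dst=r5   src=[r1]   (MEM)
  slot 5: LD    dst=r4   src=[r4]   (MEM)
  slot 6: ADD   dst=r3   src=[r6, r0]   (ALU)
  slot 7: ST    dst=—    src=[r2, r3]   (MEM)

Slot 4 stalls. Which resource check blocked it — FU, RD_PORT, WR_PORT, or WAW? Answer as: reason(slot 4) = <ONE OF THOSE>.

#0 ALU src=r5,r0 dispatched  <A:1 Mu:2 Ld:1 B:1 rd:5 wr:1>
#1 BR src=r6,r4 dispatched  <A:1 Mu:2 Ld:1 B:0 rd:3 wr:1>
#2 MEM src=r3,r4 dispatched  <A:1 Mu:2 Ld:0 B:0 rd:1 wr:1>
#3 MUL src=r4,r3 held:RD_PORT  <A:1 Mu:2 Ld:0 B:0 rd:1 wr:1>
#4 MEM src=r1 held:FU  <A:1 Mu:2 Ld:0 B:0 rd:1 wr:1>
#5 MEM src=r4 held:FU  <A:1 Mu:2 Ld:0 B:0 rd:1 wr:1>
#6 ALU src=r6,r0 held:RD_PORT  <A:1 Mu:2 Ld:0 B:0 rd:1 wr:1>
#7 MEM src=r2,r3 held:FU  <A:1 Mu:2 Ld:0 B:0 rd:1 wr:1>

reason(slot 4) = FU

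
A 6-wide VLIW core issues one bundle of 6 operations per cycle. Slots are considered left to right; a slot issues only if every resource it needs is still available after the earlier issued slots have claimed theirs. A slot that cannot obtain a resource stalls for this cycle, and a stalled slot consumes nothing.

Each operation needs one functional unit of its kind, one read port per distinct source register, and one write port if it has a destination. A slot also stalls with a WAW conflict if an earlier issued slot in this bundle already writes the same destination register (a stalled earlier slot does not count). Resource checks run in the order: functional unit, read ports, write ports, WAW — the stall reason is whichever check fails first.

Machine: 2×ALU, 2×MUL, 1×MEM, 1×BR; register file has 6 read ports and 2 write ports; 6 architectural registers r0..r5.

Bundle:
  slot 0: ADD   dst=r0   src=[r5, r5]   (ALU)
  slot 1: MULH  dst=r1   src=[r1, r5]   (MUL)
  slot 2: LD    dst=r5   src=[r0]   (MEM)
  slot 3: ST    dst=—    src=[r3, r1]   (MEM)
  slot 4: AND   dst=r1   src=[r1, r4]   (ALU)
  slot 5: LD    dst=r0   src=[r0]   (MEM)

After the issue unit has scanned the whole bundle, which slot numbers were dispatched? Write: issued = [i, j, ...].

(0) want 1×ALU +1rd +1wr — yes → AL1|MU2|ME1|BR1|rd5|wr1
(1) want 1×MUL +2rd +1wr — yes → AL1|MU1|ME1|BR1|rd3|wr0
(2) want 1×MEM +1rd +1wr — WR_PORT → AL1|MU1|ME1|BR1|rd3|wr0
(3) want 1×MEM +2rd +0wr — yes → AL1|MU1|ME0|BR1|rd1|wr0
(4) want 1×ALU +2rd +1wr — RD_PORT → AL1|MU1|ME0|BR1|rd1|wr0
(5) want 1×MEM +1rd +1wr — FU → AL1|MU1|ME0|BR1|rd1|wr0

issued = [0, 1, 3]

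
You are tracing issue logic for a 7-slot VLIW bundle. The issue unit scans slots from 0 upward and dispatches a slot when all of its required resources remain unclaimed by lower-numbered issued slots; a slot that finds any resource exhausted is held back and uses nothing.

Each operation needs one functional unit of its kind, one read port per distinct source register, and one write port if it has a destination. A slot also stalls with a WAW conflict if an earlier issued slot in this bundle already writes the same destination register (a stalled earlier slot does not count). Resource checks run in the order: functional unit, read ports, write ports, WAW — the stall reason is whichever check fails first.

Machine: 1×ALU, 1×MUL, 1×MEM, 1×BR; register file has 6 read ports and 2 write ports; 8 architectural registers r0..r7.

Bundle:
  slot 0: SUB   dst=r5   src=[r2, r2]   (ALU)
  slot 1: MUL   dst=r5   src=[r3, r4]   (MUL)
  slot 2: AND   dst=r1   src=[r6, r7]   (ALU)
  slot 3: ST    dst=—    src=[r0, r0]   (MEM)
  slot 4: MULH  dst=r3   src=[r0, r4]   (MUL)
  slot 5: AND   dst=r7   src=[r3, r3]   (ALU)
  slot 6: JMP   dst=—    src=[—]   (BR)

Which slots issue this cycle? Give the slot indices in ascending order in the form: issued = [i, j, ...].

issued = [0, 3, 4, 6]

[0] ALU needs rd=1 wr=1: ok; after: ALU=0 MUL=1 MEM=1 BR=1, R=5, W=1
[1] MUL needs rd=2 wr=1: WAW; after: ALU=0 MUL=1 MEM=1 BR=1, R=5, W=1
[2] ALU needs rd=2 wr=1: FU; after: ALU=0 MUL=1 MEM=1 BR=1, R=5, W=1
[3] MEM needs rd=1 wr=0: ok; after: ALU=0 MUL=1 MEM=0 BR=1, R=4, W=1
[4] MUL needs rd=2 wr=1: ok; after: ALU=0 MUL=0 MEM=0 BR=1, R=2, W=0
[5] ALU needs rd=1 wr=1: FU; after: ALU=0 MUL=0 MEM=0 BR=1, R=2, W=0
[6] BR needs rd=0 wr=0: ok; after: ALU=0 MUL=0 MEM=0 BR=0, R=2, W=0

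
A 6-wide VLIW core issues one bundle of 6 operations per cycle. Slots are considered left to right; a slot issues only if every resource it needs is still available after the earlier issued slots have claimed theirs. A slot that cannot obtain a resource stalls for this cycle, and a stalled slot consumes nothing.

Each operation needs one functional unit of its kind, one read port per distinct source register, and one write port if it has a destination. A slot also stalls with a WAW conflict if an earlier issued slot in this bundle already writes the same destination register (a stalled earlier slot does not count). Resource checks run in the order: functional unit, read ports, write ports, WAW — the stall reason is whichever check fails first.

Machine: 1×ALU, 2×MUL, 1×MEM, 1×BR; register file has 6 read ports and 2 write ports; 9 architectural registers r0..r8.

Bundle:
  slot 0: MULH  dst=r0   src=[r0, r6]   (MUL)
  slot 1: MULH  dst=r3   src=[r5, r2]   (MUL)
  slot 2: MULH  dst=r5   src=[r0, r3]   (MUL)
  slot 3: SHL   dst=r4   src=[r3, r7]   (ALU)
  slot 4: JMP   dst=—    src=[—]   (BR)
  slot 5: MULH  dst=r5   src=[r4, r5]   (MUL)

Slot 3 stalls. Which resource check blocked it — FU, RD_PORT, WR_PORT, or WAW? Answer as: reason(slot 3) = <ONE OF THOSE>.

reason(slot 3) = WR_PORT

#0 MUL src=r0,r6 dispatched  <A:1 Mu:1 Ld:1 B:1 rd:4 wr:1>
#1 MUL src=r5,r2 dispatched  <A:1 Mu:0 Ld:1 B:1 rd:2 wr:0>
#2 MUL src=r0,r3 held:FU  <A:1 Mu:0 Ld:1 B:1 rd:2 wr:0>
#3 ALU src=r3,r7 held:WR_PORT  <A:1 Mu:0 Ld:1 B:1 rd:2 wr:0>
#4 BR src=- dispatched  <A:1 Mu:0 Ld:1 B:0 rd:2 wr:0>
#5 MUL src=r4,r5 held:FU  <A:1 Mu:0 Ld:1 B:0 rd:2 wr:0>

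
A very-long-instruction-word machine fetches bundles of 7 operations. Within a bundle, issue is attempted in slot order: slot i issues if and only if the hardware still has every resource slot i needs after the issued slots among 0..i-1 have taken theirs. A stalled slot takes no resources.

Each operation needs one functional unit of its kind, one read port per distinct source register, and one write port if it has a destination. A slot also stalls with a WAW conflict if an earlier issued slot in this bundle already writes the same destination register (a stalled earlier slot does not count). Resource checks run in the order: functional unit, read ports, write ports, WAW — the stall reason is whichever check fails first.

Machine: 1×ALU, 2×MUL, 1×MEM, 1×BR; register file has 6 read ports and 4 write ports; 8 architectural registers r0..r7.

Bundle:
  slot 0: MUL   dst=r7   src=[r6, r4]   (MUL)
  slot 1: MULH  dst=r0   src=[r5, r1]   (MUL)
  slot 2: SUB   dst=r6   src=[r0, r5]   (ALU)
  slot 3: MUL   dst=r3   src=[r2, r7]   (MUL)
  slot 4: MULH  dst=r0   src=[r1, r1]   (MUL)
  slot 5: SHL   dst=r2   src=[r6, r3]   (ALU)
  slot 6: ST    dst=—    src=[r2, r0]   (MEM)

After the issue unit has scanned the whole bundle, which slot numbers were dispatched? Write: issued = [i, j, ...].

(0) want 1×MUL +2rd +1wr — yes → AL1|MU1|ME1|BR1|rd4|wr3
(1) want 1×MUL +2rd +1wr — yes → AL1|MU0|ME1|BR1|rd2|wr2
(2) want 1×ALU +2rd +1wr — yes → AL0|MU0|ME1|BR1|rd0|wr1
(3) want 1×MUL +2rd +1wr — FU → AL0|MU0|ME1|BR1|rd0|wr1
(4) want 1×MUL +1rd +1wr — FU → AL0|MU0|ME1|BR1|rd0|wr1
(5) want 1×ALU +2rd +1wr — FU → AL0|MU0|ME1|BR1|rd0|wr1
(6) want 1×MEM +2rd +0wr — RD_PORT → AL0|MU0|ME1|BR1|rd0|wr1

issued = [0, 1, 2]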